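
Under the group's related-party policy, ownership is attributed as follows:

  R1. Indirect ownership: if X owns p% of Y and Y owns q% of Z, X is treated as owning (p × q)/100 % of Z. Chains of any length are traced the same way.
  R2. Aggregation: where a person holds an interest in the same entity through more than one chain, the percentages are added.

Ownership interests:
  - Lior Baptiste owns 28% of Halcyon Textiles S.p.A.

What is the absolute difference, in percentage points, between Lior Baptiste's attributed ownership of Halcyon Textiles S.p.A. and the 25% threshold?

3

Direct interest in Halcyon Textiles S.p.A: 28%.
28% exceeds the 25% threshold by 3 percentage points.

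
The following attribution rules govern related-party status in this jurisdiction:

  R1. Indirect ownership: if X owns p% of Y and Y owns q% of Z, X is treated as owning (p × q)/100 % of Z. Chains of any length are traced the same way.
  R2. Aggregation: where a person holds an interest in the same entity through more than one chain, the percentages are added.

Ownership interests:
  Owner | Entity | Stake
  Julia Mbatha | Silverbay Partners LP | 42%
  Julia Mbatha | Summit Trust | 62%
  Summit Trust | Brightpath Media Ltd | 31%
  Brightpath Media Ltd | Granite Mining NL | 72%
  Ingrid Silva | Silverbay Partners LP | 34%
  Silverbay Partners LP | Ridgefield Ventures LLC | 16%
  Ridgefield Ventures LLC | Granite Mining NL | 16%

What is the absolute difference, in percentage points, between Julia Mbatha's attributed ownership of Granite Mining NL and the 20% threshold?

Chain via Silverbay Partners LP → Ridgefield Ventures LLC (R1): 42% × 16% × 16% = 1.0752% of Granite Mining NL.
Chain via Summit Trust → Brightpath Media Ltd (R1): 62% × 31% × 72% = 13.8384% of Granite Mining NL.
Aggregating (R2): 1.0752% + 13.8384% = 14.9136%.
14.9136% falls short of the 20% threshold by 5.0864 percentage points.

5.0864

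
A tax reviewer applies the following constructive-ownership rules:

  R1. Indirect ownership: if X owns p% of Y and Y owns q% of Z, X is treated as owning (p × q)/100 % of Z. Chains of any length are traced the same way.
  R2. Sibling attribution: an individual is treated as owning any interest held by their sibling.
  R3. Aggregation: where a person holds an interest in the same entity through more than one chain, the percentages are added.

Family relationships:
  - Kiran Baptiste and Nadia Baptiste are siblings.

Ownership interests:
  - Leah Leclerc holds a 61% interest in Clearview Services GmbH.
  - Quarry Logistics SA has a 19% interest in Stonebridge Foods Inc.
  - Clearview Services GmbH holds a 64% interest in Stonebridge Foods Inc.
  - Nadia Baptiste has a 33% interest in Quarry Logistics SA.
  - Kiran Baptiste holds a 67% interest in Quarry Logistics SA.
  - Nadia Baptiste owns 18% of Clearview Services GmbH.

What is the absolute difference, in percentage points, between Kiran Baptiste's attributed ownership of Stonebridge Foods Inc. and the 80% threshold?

49.48

By sibling attribution (R2), Kiran Baptiste is treated as also owning Nadia Baptiste's interest in Quarry Logistics SA, giving 67% + 33% = 100%.
By sibling attribution (R2), Kiran Baptiste is treated as owning Nadia Baptiste's 18% interest in Clearview Services GmbH.
Chain via Quarry Logistics SA (R1): 100% × 19% = 19% of Stonebridge Foods Inc.
Chain via Clearview Services GmbH (R1): 18% × 64% = 11.52% of Stonebridge Foods Inc.
Aggregating (R3): 19% + 11.52% = 30.52%.
30.52% falls short of the 80% threshold by 49.48 percentage points.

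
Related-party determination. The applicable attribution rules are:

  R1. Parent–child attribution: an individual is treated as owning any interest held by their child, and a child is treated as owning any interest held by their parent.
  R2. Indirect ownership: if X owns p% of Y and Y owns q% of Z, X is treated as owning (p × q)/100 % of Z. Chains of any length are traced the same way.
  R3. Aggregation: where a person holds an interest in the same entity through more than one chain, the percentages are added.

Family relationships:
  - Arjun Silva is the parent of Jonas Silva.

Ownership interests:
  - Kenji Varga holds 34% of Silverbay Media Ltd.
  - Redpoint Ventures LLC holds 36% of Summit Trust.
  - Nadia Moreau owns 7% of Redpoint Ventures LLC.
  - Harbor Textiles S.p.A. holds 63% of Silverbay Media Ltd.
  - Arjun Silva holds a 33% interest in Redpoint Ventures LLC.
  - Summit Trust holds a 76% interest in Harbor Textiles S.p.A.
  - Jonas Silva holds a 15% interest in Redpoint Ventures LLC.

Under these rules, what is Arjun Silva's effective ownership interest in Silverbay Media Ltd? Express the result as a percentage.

8.273664%

By parent–child attribution (R1), Arjun Silva is treated as also owning Jonas Silva's interest in Redpoint Ventures LLC, giving 33% + 15% = 48%.
Chain via Redpoint Ventures LLC → Summit Trust → Harbor Textiles S.p.A. (R2): 48% × 36% × 76% × 63% = 8.273664% of Silverbay Media Ltd.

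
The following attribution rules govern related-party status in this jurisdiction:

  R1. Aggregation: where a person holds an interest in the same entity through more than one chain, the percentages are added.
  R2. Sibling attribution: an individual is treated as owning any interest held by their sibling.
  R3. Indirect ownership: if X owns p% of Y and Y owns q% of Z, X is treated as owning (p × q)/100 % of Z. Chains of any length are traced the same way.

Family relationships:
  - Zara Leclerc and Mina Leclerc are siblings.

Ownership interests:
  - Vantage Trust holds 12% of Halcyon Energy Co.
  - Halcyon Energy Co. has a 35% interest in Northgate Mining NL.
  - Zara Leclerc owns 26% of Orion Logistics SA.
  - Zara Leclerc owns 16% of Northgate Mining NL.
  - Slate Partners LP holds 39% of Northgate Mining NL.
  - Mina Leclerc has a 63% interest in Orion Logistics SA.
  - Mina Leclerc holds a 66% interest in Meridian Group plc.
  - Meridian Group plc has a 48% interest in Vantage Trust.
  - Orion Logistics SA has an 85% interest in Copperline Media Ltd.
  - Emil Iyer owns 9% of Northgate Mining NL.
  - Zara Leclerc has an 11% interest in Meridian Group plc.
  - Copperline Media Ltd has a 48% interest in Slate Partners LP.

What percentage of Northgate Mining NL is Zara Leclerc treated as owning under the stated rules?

31.714%

By sibling attribution (R2), Zara Leclerc is treated as also owning Mina Leclerc's interest in Orion Logistics SA, giving 26% + 63% = 89%.
By sibling attribution (R2), Zara Leclerc is treated as also owning Mina Leclerc's interest in Meridian Group plc, giving 11% + 66% = 77%.
Chain via Orion Logistics SA → Copperline Media Ltd → Slate Partners LP (R3): 89% × 85% × 48% × 39% = 14.16168% of Northgate Mining NL.
Chain via Meridian Group plc → Vantage Trust → Halcyon Energy Co. (R3): 77% × 48% × 12% × 35% = 1.55232% of Northgate Mining NL.
Direct interest in Northgate Mining NL: 16%.
Aggregating (R1): 14.16168% + 1.55232% + 16% = 31.714%.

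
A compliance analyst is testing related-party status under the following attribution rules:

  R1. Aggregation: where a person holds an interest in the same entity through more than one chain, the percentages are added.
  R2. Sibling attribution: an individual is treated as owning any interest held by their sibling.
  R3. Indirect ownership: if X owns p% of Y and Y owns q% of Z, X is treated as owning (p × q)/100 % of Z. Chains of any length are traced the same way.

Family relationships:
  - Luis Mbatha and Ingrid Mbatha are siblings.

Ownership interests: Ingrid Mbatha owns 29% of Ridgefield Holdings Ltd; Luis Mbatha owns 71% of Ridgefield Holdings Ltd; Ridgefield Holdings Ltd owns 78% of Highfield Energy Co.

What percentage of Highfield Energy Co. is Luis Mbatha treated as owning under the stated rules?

By sibling attribution (R2), Luis Mbatha is treated as also owning Ingrid Mbatha's interest in Ridgefield Holdings Ltd, giving 71% + 29% = 100%.
Chain via Ridgefield Holdings Ltd (R3): 100% × 78% = 78% of Highfield Energy Co.

78%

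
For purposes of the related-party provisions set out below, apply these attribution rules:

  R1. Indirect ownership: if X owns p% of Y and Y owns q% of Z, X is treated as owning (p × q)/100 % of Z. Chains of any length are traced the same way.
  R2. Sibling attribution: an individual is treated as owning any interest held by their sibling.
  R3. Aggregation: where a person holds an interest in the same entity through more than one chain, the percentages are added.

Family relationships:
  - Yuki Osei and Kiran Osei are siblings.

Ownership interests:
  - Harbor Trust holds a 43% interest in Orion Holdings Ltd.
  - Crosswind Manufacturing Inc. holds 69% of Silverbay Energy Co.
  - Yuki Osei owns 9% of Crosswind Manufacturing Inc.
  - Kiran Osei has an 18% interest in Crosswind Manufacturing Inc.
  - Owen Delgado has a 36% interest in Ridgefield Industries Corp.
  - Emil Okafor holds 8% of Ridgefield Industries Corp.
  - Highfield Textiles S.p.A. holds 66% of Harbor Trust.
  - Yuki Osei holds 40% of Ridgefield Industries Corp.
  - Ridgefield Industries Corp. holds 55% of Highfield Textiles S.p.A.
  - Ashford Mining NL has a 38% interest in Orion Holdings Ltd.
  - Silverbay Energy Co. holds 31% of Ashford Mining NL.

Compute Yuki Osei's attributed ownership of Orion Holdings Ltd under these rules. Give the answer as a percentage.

8.438214%

By sibling attribution (R2), Yuki Osei is treated as also owning Kiran Osei's interest in Crosswind Manufacturing Inc, giving 9% + 18% = 27%.
Chain via Ridgefield Industries Corp. → Highfield Textiles S.p.A. → Harbor Trust (R1): 40% × 55% × 66% × 43% = 6.2436% of Orion Holdings Ltd.
Chain via Crosswind Manufacturing Inc. → Silverbay Energy Co. → Ashford Mining NL (R1): 27% × 69% × 31% × 38% = 2.194614% of Orion Holdings Ltd.
Aggregating (R3): 6.2436% + 2.194614% = 8.438214%.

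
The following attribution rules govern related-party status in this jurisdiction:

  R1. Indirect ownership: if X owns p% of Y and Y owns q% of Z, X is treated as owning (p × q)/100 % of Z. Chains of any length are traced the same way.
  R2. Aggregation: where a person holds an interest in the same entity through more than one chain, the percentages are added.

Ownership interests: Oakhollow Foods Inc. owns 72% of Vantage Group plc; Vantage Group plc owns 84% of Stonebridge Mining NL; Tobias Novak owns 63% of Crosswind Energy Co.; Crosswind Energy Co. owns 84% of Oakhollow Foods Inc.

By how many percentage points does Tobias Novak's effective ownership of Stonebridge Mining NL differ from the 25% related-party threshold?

Chain via Crosswind Energy Co. → Oakhollow Foods Inc. → Vantage Group plc (R1): 63% × 84% × 72% × 84% = 32.006016% of Stonebridge Mining NL.
32.006016% exceeds the 25% threshold by 7.006016 percentage points.

7.006016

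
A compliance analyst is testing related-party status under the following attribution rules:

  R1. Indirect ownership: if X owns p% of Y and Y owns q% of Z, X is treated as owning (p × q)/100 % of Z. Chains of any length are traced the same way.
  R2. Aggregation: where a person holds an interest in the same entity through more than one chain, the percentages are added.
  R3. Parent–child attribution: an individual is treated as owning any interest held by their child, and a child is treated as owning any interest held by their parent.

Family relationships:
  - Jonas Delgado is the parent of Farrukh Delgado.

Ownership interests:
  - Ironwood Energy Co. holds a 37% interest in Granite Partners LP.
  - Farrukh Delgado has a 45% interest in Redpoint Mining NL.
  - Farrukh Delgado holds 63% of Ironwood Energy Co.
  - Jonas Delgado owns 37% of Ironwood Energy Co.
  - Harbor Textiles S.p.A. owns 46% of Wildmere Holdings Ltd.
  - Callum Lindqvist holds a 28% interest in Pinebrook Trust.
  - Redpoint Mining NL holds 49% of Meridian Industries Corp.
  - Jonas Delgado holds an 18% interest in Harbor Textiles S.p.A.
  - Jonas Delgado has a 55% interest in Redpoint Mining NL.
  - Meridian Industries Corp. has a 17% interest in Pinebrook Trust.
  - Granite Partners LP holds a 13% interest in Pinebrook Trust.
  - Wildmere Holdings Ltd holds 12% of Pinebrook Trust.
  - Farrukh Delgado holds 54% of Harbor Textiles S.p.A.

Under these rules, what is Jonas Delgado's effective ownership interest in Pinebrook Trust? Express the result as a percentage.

17.1144%

By parent–child attribution (R3), Jonas Delgado is treated as also owning Farrukh Delgado's interest in Harbor Textiles S.p.A, giving 18% + 54% = 72%.
By parent–child attribution (R3), Jonas Delgado is treated as also owning Farrukh Delgado's interest in Redpoint Mining NL, giving 55% + 45% = 100%.
By parent–child attribution (R3), Jonas Delgado is treated as also owning Farrukh Delgado's interest in Ironwood Energy Co, giving 37% + 63% = 100%.
Chain via Harbor Textiles S.p.A. → Wildmere Holdings Ltd (R1): 72% × 46% × 12% = 3.9744% of Pinebrook Trust.
Chain via Redpoint Mining NL → Meridian Industries Corp. (R1): 100% × 49% × 17% = 8.33% of Pinebrook Trust.
Chain via Ironwood Energy Co. → Granite Partners LP (R1): 100% × 37% × 13% = 4.81% of Pinebrook Trust.
Aggregating (R2): 3.9744% + 8.33% + 4.81% = 17.1144%.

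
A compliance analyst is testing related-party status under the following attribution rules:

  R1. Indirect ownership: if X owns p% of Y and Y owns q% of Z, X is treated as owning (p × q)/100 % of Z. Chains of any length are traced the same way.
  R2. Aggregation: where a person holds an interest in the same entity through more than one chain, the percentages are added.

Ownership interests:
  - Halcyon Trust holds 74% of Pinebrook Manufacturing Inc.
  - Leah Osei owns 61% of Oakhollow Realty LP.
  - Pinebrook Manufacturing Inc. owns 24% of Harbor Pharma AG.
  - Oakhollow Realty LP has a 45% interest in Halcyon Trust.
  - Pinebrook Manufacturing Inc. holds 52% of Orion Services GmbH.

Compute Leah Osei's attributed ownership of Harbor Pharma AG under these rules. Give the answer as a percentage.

Chain via Oakhollow Realty LP → Halcyon Trust → Pinebrook Manufacturing Inc. (R1): 61% × 45% × 74% × 24% = 4.87512% of Harbor Pharma AG.

4.87512%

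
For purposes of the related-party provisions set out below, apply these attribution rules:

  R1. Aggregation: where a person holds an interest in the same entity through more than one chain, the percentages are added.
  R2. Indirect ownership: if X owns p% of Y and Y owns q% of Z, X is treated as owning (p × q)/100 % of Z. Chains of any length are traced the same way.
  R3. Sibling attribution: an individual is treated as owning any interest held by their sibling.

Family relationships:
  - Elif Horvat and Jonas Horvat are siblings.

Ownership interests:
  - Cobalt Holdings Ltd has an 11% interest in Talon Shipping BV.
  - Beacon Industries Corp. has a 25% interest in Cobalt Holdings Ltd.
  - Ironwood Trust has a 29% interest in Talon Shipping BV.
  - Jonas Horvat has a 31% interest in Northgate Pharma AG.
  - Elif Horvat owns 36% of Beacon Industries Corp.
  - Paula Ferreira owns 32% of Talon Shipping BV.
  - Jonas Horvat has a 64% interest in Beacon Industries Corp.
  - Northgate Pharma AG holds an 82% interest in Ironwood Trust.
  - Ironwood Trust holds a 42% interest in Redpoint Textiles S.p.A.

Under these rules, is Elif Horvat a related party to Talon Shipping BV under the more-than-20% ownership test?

No

By sibling attribution (R3), Elif Horvat is treated as also owning Jonas Horvat's interest in Beacon Industries Corp, giving 36% + 64% = 100%.
By sibling attribution (R3), Elif Horvat is treated as owning Jonas Horvat's 31% interest in Northgate Pharma AG.
Chain via Beacon Industries Corp. → Cobalt Holdings Ltd (R2): 100% × 25% × 11% = 2.75% of Talon Shipping BV.
Chain via Northgate Pharma AG → Ironwood Trust (R2): 31% × 82% × 29% = 7.3718% of Talon Shipping BV.
Aggregating (R1): 2.75% + 7.3718% = 10.1218%.
10.1218% does not exceed the 20% threshold, so Elif is not a related party to Talon Shipping BV.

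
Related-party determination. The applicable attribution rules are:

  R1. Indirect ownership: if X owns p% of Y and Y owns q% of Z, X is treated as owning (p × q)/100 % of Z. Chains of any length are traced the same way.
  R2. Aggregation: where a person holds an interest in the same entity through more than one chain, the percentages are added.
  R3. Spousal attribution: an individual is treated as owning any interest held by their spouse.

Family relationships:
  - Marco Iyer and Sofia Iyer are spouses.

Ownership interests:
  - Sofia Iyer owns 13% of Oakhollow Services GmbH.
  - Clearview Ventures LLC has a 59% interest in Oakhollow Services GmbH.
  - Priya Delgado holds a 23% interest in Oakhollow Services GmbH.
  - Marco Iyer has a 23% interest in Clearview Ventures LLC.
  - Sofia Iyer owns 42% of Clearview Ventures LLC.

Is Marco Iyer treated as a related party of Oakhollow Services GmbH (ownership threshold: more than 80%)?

By spousal attribution (R3), Marco Iyer is treated as also owning Sofia Iyer's interest in Clearview Ventures LLC, giving 23% + 42% = 65%.
By spousal attribution (R3), Marco Iyer is treated as owning Sofia Iyer's 13% interest in Oakhollow Services GmbH.
Chain via Clearview Ventures LLC (R1): 65% × 59% = 38.35% of Oakhollow Services GmbH.
Direct interest in Oakhollow Services GmbH: 13%.
Aggregating (R2): 38.35% + 13% = 51.35%.
51.35% does not exceed the 80% threshold, so Marco is not a related party to Oakhollow Services GmbH.

No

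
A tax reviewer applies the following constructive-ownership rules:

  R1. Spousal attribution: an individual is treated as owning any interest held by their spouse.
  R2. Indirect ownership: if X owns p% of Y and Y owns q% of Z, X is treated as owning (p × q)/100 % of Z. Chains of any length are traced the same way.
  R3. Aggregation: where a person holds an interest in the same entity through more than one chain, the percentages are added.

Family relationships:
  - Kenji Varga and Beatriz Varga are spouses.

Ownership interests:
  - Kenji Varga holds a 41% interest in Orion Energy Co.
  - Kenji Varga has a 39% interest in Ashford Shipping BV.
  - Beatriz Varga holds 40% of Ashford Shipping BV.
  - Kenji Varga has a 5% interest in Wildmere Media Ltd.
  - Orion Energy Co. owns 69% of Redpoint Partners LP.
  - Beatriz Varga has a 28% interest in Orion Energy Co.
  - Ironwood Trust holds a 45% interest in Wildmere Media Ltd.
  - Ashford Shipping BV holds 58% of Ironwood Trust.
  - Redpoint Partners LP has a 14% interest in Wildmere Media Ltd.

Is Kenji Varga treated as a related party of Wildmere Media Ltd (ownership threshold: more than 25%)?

By spousal attribution (R1), Kenji Varga is treated as also owning Beatriz Varga's interest in Orion Energy Co, giving 41% + 28% = 69%.
By spousal attribution (R1), Kenji Varga is treated as also owning Beatriz Varga's interest in Ashford Shipping BV, giving 39% + 40% = 79%.
Chain via Orion Energy Co. → Redpoint Partners LP (R2): 69% × 69% × 14% = 6.6654% of Wildmere Media Ltd.
Chain via Ashford Shipping BV → Ironwood Trust (R2): 79% × 58% × 45% = 20.619% of Wildmere Media Ltd.
Direct interest in Wildmere Media Ltd: 5%.
Aggregating (R3): 6.6654% + 20.619% + 5% = 32.2844%.
32.2844% exceeds the 25% threshold, so Kenji is a related party to Wildmere Media Ltd.

Yes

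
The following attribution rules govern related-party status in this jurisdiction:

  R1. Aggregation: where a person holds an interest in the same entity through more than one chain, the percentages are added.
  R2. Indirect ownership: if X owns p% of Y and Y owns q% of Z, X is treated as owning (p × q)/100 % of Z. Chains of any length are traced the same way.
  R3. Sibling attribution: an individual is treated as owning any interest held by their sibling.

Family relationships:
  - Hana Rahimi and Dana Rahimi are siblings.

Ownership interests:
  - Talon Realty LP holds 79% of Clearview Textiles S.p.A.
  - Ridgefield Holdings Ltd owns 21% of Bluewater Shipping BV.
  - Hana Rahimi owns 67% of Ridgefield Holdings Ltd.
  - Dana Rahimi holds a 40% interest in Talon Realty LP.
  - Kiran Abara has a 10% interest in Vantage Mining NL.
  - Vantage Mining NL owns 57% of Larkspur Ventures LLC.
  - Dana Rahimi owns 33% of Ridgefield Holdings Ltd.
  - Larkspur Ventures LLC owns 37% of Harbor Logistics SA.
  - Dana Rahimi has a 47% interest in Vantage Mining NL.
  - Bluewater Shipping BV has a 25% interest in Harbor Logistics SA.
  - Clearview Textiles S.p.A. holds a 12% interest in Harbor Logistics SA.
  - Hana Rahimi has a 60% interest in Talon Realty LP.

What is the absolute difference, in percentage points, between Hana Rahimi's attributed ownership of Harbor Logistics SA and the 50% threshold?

25.3577

By sibling attribution (R3), Hana Rahimi is treated as also owning Dana Rahimi's interest in Talon Realty LP, giving 60% + 40% = 100%.
By sibling attribution (R3), Hana Rahimi is treated as also owning Dana Rahimi's interest in Ridgefield Holdings Ltd, giving 67% + 33% = 100%.
By sibling attribution (R3), Hana Rahimi is treated as owning Dana Rahimi's 47% interest in Vantage Mining NL.
Chain via Talon Realty LP → Clearview Textiles S.p.A. (R2): 100% × 79% × 12% = 9.48% of Harbor Logistics SA.
Chain via Ridgefield Holdings Ltd → Bluewater Shipping BV (R2): 100% × 21% × 25% = 5.25% of Harbor Logistics SA.
Chain via Vantage Mining NL → Larkspur Ventures LLC (R2): 47% × 57% × 37% = 9.9123% of Harbor Logistics SA.
Aggregating (R1): 9.48% + 5.25% + 9.9123% = 24.6423%.
24.6423% falls short of the 50% threshold by 25.3577 percentage points.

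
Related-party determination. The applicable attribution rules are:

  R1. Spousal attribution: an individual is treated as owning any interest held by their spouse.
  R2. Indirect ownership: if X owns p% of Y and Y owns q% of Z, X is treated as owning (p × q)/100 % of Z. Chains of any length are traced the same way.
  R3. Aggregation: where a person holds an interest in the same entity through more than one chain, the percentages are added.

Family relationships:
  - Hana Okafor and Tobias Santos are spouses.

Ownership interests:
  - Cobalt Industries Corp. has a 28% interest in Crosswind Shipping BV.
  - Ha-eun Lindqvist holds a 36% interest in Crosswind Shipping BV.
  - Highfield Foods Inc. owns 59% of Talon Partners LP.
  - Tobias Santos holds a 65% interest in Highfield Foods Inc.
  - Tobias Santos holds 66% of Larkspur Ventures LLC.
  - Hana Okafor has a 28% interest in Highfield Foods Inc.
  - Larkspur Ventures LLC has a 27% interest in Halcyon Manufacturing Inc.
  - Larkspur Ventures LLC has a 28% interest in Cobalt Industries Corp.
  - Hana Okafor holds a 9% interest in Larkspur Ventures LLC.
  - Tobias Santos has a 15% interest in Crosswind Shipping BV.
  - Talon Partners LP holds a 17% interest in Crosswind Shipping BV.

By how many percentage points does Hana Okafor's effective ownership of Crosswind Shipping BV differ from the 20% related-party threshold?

By spousal attribution (R1), Hana Okafor is treated as also owning Tobias Santos's interest in Larkspur Ventures LLC, giving 9% + 66% = 75%.
By spousal attribution (R1), Hana Okafor is treated as also owning Tobias Santos's interest in Highfield Foods Inc, giving 28% + 65% = 93%.
By spousal attribution (R1), Hana Okafor is treated as owning Tobias Santos's 15% interest in Crosswind Shipping BV.
Chain via Larkspur Ventures LLC → Cobalt Industries Corp. (R2): 75% × 28% × 28% = 5.88% of Crosswind Shipping BV.
Chain via Highfield Foods Inc. → Talon Partners LP (R2): 93% × 59% × 17% = 9.3279% of Crosswind Shipping BV.
Direct interest in Crosswind Shipping BV: 15%.
Aggregating (R3): 5.88% + 9.3279% + 15% = 30.2079%.
30.2079% exceeds the 20% threshold by 10.2079 percentage points.

10.2079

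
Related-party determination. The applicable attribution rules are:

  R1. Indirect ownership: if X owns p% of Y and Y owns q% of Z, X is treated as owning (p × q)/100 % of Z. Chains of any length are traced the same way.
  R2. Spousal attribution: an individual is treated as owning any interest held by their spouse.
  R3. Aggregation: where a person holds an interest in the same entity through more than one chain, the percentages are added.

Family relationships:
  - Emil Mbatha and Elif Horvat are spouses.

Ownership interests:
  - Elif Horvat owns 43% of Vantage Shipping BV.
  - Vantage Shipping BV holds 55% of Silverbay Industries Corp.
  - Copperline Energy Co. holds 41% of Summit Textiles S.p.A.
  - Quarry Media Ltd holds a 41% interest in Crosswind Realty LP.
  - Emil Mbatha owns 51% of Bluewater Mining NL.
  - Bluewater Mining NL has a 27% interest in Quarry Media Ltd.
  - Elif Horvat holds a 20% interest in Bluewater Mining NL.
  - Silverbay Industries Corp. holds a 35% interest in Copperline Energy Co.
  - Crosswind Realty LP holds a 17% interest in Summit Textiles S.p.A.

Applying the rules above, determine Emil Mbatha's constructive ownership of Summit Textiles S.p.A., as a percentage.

4.729924%

By spousal attribution (R2), Emil Mbatha is treated as also owning Elif Horvat's interest in Bluewater Mining NL, giving 51% + 20% = 71%.
By spousal attribution (R2), Emil Mbatha is treated as owning Elif Horvat's 43% interest in Vantage Shipping BV.
Chain via Bluewater Mining NL → Quarry Media Ltd → Crosswind Realty LP (R1): 71% × 27% × 41% × 17% = 1.336149% of Summit Textiles S.p.A.
Chain via Vantage Shipping BV → Silverbay Industries Corp. → Copperline Energy Co. (R1): 43% × 55% × 35% × 41% = 3.393775% of Summit Textiles S.p.A.
Aggregating (R3): 1.336149% + 3.393775% = 4.729924%.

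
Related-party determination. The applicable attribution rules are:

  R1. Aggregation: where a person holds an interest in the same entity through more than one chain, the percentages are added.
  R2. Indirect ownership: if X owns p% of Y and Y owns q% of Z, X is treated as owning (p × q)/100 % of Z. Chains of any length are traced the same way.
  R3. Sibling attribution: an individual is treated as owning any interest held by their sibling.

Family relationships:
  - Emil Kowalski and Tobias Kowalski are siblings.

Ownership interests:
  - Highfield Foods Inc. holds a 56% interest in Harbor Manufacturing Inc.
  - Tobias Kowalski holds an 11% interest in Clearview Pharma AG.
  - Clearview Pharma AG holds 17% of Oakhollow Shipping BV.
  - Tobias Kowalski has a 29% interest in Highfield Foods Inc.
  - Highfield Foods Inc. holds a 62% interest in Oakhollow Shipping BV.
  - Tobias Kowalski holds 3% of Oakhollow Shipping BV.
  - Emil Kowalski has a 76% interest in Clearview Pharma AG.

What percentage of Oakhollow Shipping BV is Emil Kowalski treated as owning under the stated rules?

By sibling attribution (R3), Emil Kowalski is treated as also owning Tobias Kowalski's interest in Clearview Pharma AG, giving 76% + 11% = 87%.
By sibling attribution (R3), Emil Kowalski is treated as owning Tobias Kowalski's 29% interest in Highfield Foods Inc.
By sibling attribution (R3), Emil Kowalski is treated as owning Tobias Kowalski's 3% interest in Oakhollow Shipping BV.
Chain via Clearview Pharma AG (R2): 87% × 17% = 14.79% of Oakhollow Shipping BV.
Chain via Highfield Foods Inc. (R2): 29% × 62% = 17.98% of Oakhollow Shipping BV.
Direct interest in Oakhollow Shipping BV: 3%.
Aggregating (R1): 14.79% + 17.98% + 3% = 35.77%.

35.77%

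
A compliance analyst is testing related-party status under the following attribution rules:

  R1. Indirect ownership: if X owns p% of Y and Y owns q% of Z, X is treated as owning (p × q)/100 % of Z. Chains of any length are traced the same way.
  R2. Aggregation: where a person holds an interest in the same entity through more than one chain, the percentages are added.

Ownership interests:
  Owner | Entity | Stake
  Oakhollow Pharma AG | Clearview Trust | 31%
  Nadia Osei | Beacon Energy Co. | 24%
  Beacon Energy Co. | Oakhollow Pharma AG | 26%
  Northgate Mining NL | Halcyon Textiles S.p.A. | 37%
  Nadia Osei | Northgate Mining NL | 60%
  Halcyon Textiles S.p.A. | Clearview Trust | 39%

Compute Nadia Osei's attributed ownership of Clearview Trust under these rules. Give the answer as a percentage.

Chain via Beacon Energy Co. → Oakhollow Pharma AG (R1): 24% × 26% × 31% = 1.9344% of Clearview Trust.
Chain via Northgate Mining NL → Halcyon Textiles S.p.A. (R1): 60% × 37% × 39% = 8.658% of Clearview Trust.
Aggregating (R2): 1.9344% + 8.658% = 10.5924%.

10.5924%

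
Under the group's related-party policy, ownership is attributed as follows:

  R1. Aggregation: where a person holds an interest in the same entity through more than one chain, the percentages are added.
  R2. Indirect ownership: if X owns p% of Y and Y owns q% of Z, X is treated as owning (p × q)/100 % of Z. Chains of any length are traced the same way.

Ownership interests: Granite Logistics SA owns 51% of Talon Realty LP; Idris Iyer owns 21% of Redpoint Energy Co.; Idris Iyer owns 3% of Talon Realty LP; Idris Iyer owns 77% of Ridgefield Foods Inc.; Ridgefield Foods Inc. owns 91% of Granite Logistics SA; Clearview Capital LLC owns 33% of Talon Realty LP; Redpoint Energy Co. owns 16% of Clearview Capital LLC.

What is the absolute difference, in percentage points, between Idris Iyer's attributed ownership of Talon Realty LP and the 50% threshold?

Chain via Redpoint Energy Co. → Clearview Capital LLC (R2): 21% × 16% × 33% = 1.1088% of Talon Realty LP.
Chain via Ridgefield Foods Inc. → Granite Logistics SA (R2): 77% × 91% × 51% = 35.7357% of Talon Realty LP.
Direct interest in Talon Realty LP: 3%.
Aggregating (R1): 1.1088% + 35.7357% + 3% = 39.8445%.
39.8445% falls short of the 50% threshold by 10.1555 percentage points.

10.1555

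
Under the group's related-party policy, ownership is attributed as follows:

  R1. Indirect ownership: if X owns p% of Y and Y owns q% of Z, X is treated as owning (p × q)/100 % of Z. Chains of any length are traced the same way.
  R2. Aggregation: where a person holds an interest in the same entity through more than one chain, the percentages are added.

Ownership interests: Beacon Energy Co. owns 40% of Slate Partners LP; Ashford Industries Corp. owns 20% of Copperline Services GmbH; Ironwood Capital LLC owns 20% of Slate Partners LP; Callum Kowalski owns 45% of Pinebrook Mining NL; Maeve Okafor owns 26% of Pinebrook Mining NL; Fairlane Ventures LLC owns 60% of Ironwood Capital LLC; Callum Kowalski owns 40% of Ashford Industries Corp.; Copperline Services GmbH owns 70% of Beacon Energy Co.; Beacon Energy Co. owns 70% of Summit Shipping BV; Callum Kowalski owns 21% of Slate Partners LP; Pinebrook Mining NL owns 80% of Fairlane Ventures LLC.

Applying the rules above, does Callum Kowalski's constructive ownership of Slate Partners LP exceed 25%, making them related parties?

Chain via Pinebrook Mining NL → Fairlane Ventures LLC → Ironwood Capital LLC (R1): 45% × 80% × 60% × 20% = 4.32% of Slate Partners LP.
Chain via Ashford Industries Corp. → Copperline Services GmbH → Beacon Energy Co. (R1): 40% × 20% × 70% × 40% = 2.24% of Slate Partners LP.
Direct interest in Slate Partners LP: 21%.
Aggregating (R2): 4.32% + 2.24% + 21% = 27.56%.
27.56% exceeds the 25% threshold, so Callum is a related party to Slate Partners LP.

Yes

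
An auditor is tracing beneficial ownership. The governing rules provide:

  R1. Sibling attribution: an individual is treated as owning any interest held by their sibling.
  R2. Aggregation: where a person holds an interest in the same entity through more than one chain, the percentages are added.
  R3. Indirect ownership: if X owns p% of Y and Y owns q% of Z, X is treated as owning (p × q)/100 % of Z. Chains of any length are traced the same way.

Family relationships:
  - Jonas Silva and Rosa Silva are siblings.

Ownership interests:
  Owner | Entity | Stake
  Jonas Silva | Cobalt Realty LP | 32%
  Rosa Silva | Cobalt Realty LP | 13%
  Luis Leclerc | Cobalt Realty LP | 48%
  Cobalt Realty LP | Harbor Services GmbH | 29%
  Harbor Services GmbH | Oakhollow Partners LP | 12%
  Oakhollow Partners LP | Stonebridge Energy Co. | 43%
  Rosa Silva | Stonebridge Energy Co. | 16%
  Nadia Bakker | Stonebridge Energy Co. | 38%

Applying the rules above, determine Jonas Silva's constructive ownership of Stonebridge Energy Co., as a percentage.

16.67338%

By sibling attribution (R1), Jonas Silva is treated as also owning Rosa Silva's interest in Cobalt Realty LP, giving 32% + 13% = 45%.
By sibling attribution (R1), Jonas Silva is treated as owning Rosa Silva's 16% interest in Stonebridge Energy Co.
Chain via Cobalt Realty LP → Harbor Services GmbH → Oakhollow Partners LP (R3): 45% × 29% × 12% × 43% = 0.67338% of Stonebridge Energy Co.
Direct interest in Stonebridge Energy Co: 16%.
Aggregating (R2): 0.67338% + 16% = 16.67338%.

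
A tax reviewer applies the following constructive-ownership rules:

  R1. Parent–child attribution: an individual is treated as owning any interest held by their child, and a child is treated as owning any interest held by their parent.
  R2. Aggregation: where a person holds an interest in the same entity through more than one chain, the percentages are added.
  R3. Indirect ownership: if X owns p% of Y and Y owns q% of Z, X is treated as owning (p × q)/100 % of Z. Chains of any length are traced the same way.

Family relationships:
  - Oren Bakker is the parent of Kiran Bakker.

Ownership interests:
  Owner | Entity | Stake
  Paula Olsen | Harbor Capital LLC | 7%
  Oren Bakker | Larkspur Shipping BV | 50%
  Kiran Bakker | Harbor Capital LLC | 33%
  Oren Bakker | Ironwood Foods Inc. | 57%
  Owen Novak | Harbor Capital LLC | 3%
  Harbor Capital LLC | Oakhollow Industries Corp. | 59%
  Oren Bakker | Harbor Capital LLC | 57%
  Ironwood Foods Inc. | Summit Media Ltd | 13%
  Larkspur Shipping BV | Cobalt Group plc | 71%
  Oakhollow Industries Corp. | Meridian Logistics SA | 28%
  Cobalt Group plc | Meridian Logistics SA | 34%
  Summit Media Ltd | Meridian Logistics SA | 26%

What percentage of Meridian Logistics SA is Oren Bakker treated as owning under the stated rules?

28.8646%

By parent–child attribution (R1), Oren Bakker is treated as also owning Kiran Bakker's interest in Harbor Capital LLC, giving 57% + 33% = 90%.
Chain via Harbor Capital LLC → Oakhollow Industries Corp. (R3): 90% × 59% × 28% = 14.868% of Meridian Logistics SA.
Chain via Larkspur Shipping BV → Cobalt Group plc (R3): 50% × 71% × 34% = 12.07% of Meridian Logistics SA.
Chain via Ironwood Foods Inc. → Summit Media Ltd (R3): 57% × 13% × 26% = 1.9266% of Meridian Logistics SA.
Aggregating (R2): 14.868% + 12.07% + 1.9266% = 28.8646%.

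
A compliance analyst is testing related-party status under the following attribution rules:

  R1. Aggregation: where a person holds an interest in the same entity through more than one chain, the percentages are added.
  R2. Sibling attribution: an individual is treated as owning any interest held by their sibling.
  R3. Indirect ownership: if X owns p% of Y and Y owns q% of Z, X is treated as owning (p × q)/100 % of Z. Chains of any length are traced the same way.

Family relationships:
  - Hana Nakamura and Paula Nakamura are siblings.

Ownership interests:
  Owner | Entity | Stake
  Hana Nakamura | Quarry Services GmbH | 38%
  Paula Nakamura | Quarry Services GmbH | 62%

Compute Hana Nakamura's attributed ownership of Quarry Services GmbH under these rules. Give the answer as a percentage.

By sibling attribution (R2), Hana Nakamura is treated as also owning Paula Nakamura's interest in Quarry Services GmbH, giving 38% + 62% = 100%.
Direct interest in Quarry Services GmbH: 100%.

100%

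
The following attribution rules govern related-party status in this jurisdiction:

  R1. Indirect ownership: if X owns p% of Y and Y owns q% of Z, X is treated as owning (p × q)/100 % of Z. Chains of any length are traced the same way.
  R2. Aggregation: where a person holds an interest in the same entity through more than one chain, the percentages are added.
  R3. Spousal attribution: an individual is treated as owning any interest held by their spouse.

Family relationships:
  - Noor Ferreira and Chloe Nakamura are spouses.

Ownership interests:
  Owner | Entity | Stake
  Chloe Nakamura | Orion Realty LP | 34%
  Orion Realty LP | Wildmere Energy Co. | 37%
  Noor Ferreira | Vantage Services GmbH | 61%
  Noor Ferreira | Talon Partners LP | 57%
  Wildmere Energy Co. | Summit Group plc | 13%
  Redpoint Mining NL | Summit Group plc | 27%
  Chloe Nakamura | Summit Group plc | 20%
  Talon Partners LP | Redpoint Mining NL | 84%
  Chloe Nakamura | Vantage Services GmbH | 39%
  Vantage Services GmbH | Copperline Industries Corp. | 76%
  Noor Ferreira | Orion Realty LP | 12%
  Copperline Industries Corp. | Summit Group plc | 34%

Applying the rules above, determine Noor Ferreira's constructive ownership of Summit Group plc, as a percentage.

By spousal attribution (R3), Noor Ferreira is treated as also owning Chloe Nakamura's interest in Vantage Services GmbH, giving 61% + 39% = 100%.
By spousal attribution (R3), Noor Ferreira is treated as also owning Chloe Nakamura's interest in Orion Realty LP, giving 12% + 34% = 46%.
By spousal attribution (R3), Noor Ferreira is treated as owning Chloe Nakamura's 20% interest in Summit Group plc.
Chain via Talon Partners LP → Redpoint Mining NL (R1): 57% × 84% × 27% = 12.9276% of Summit Group plc.
Chain via Vantage Services GmbH → Copperline Industries Corp. (R1): 100% × 76% × 34% = 25.84% of Summit Group plc.
Chain via Orion Realty LP → Wildmere Energy Co. (R1): 46% × 37% × 13% = 2.2126% of Summit Group plc.
Direct interest in Summit Group plc: 20%.
Aggregating (R2): 12.9276% + 25.84% + 2.2126% + 20% = 60.9802%.

60.9802%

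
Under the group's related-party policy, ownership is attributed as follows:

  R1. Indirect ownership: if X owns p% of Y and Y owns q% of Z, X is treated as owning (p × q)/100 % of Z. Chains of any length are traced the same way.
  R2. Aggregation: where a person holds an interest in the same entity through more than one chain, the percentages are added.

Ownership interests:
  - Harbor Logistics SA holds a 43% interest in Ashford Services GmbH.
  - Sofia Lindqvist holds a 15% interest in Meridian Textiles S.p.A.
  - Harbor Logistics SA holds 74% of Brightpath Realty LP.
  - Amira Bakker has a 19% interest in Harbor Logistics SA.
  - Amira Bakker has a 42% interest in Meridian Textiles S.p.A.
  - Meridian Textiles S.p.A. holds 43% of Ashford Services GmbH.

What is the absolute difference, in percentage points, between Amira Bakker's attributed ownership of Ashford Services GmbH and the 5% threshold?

Chain via Meridian Textiles S.p.A. (R1): 42% × 43% = 18.06% of Ashford Services GmbH.
Chain via Harbor Logistics SA (R1): 19% × 43% = 8.17% of Ashford Services GmbH.
Aggregating (R2): 18.06% + 8.17% = 26.23%.
26.23% exceeds the 5% threshold by 21.23 percentage points.

21.23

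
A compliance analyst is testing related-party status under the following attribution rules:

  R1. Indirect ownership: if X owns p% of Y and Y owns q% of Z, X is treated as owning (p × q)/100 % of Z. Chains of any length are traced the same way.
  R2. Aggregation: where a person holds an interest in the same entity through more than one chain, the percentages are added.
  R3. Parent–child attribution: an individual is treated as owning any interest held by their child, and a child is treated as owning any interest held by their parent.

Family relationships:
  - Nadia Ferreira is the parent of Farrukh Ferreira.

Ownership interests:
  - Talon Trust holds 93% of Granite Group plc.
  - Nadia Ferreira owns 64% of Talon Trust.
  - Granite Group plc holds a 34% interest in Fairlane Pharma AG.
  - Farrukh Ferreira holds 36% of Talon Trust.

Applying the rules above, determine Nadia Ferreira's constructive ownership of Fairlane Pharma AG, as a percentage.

By parent–child attribution (R3), Nadia Ferreira is treated as also owning Farrukh Ferreira's interest in Talon Trust, giving 64% + 36% = 100%.
Chain via Talon Trust → Granite Group plc (R1): 100% × 93% × 34% = 31.62% of Fairlane Pharma AG.

31.62%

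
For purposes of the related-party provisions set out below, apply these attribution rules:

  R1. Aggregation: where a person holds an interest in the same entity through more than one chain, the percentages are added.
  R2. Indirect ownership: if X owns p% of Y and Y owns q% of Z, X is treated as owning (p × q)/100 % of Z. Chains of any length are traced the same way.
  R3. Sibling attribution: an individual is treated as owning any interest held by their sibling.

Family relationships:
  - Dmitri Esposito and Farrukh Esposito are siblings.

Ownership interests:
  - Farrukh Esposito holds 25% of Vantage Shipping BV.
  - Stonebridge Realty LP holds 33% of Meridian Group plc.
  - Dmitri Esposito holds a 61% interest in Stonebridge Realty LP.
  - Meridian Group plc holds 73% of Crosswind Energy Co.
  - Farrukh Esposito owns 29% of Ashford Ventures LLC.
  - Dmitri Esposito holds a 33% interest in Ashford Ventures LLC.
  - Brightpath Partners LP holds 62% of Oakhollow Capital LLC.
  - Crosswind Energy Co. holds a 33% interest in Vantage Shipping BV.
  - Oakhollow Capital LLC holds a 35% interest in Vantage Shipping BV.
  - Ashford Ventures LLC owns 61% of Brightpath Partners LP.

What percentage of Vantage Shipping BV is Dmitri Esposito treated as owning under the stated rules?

By sibling attribution (R3), Dmitri Esposito is treated as also owning Farrukh Esposito's interest in Ashford Ventures LLC, giving 33% + 29% = 62%.
By sibling attribution (R3), Dmitri Esposito is treated as owning Farrukh Esposito's 25% interest in Vantage Shipping BV.
Chain via Stonebridge Realty LP → Meridian Group plc → Crosswind Energy Co. (R2): 61% × 33% × 73% × 33% = 4.849317% of Vantage Shipping BV.
Chain via Ashford Ventures LLC → Brightpath Partners LP → Oakhollow Capital LLC (R2): 62% × 61% × 62% × 35% = 8.20694% of Vantage Shipping BV.
Direct interest in Vantage Shipping BV: 25%.
Aggregating (R1): 4.849317% + 8.20694% + 25% = 38.056257%.

38.056257%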